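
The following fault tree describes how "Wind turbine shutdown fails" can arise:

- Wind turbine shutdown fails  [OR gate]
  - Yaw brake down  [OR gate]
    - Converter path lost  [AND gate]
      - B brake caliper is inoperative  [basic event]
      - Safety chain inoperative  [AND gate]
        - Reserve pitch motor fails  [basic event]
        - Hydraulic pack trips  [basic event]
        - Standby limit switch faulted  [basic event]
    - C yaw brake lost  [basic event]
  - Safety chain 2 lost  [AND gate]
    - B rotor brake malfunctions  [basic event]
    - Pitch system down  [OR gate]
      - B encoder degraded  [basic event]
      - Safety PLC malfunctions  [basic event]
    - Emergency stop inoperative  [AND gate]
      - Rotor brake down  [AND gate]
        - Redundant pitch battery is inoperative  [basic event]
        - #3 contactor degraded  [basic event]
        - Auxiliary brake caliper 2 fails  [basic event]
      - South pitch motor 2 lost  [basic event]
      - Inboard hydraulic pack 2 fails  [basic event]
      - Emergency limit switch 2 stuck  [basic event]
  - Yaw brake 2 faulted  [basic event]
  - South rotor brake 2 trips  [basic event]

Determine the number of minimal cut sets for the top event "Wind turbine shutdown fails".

6

Safety chain inoperative [AND]: one cut set from each child combined → 1 × 1 × 1 = 1 cut set(s).
Converter path lost [AND]: one cut set from each child combined → 1 × 1 = 1 cut set(s).
Yaw brake down [OR]: union of children's cut sets → 2 cut set(s).
Pitch system down [OR]: union of children's cut sets → 2 cut set(s).
Rotor brake down [AND]: one cut set from each child combined → 1 × 1 × 1 = 1 cut set(s).
Emergency stop inoperative [AND]: one cut set from each child combined → 1 × 1 × 1 × 1 = 1 cut set(s).
Safety chain 2 lost [AND]: one cut set from each child combined → 1 × 2 × 1 = 2 cut set(s).
Wind turbine shutdown fails [OR]: union of children's cut sets → 6 cut set(s).
Minimal cut sets: {B brake caliper is inoperative, Hydraulic pack trips, Reserve pitch motor fails, Standby limit switch faulted}; {C yaw brake lost}; {#3 contactor degraded, Auxiliary brake caliper 2 fails, B encoder degraded, B rotor brake malfunctions, Emergency limit switch 2 stuck, Inboard hydraulic pack 2 fails, Redundant pitch battery is inoperative, South pitch motor 2 lost}; {#3 contactor degraded, Auxiliary brake caliper 2 fails, B rotor brake malfunctions, Emergency limit switch 2 stuck, Inboard hydraulic pack 2 fails, Redundant pitch battery is inoperative, Safety PLC malfunctions, South pitch motor 2 lost}; {Yaw brake 2 faulted}; {South rotor brake 2 trips}.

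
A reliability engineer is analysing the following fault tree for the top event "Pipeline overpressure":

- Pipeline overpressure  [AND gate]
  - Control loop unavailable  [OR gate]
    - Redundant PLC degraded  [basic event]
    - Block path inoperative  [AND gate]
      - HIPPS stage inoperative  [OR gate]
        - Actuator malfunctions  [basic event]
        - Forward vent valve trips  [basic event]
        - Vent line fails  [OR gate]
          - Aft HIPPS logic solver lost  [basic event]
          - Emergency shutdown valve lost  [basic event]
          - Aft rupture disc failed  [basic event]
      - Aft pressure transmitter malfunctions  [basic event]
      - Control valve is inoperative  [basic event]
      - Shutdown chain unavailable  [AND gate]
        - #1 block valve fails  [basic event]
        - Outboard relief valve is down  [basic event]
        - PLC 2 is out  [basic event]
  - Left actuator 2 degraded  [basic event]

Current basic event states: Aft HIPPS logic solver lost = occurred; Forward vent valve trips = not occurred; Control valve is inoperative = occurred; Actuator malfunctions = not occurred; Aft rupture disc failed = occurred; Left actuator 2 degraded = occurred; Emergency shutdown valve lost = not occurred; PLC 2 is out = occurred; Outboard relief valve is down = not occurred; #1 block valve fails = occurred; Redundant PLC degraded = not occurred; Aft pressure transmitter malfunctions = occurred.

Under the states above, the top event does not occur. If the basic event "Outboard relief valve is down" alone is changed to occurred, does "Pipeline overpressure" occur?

Yes

Counterfactual: set "Outboard relief valve is down" to occurred.
Vent line fails [OR]: Aft HIPPS logic solver lost=occurs, Emergency shutdown valve lost=not, Aft rupture disc failed=occurs → at least one input occurs → occurs.
HIPPS stage inoperative [OR]: Actuator malfunctions=not, Forward vent valve trips=not, Vent line fails=occurs → at least one input occurs → occurs.
Shutdown chain unavailable [AND]: #1 block valve fails=occurs, Outboard relief valve is down=occurs, PLC 2 is out=occurs → all inputs occur → occurs.
Block path inoperative [AND]: HIPPS stage inoperative=occurs, Aft pressure transmitter malfunctions=occurs, Control valve is inoperative=occurs, Shutdown chain unavailable=occurs → all inputs occur → occurs.
Control loop unavailable [OR]: Redundant PLC degraded=not, Block path inoperative=occurs → at least one input occurs → occurs.
Pipeline overpressure [AND]: Control loop unavailable=occurs, Left actuator 2 degraded=occurs → all inputs occur → occurs.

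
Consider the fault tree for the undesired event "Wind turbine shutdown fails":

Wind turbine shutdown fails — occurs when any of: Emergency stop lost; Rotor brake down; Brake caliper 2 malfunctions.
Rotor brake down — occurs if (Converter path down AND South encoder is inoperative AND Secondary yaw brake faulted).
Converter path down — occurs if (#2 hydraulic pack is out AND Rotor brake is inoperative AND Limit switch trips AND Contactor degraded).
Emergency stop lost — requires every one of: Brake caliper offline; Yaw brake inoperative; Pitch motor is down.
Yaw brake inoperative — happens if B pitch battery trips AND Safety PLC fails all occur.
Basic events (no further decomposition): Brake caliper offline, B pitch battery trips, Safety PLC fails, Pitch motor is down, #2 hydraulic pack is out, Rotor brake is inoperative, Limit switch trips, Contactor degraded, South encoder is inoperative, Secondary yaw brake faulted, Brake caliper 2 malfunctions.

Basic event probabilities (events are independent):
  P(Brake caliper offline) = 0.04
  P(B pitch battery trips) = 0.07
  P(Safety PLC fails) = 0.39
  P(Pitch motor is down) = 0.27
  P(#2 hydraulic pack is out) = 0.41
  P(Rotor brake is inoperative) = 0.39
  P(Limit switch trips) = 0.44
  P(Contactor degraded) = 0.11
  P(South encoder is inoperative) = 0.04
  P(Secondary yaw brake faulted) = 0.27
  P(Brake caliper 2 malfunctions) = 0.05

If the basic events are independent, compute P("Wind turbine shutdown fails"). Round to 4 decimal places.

P(Yaw brake inoperative) [AND] = 0.07 × 0.39 = 0.027300
P(Emergency stop lost) [AND] = 0.04 × 0.027300 × 0.27 = 0.000295
P(Converter path down) [AND] = 0.41 × 0.39 × 0.44 × 0.11 = 0.007739
P(Rotor brake down) [AND] = 0.007739 × 0.04 × 0.27 = 0.000084
P(Wind turbine shutdown fails) [OR] = 1 − (1−0.000295) × (1−0.000084) × (1−0.05) = 0.050360
Rounded to 4 decimal places: P(Wind turbine shutdown fails) ≈ 0.0504.

0.0504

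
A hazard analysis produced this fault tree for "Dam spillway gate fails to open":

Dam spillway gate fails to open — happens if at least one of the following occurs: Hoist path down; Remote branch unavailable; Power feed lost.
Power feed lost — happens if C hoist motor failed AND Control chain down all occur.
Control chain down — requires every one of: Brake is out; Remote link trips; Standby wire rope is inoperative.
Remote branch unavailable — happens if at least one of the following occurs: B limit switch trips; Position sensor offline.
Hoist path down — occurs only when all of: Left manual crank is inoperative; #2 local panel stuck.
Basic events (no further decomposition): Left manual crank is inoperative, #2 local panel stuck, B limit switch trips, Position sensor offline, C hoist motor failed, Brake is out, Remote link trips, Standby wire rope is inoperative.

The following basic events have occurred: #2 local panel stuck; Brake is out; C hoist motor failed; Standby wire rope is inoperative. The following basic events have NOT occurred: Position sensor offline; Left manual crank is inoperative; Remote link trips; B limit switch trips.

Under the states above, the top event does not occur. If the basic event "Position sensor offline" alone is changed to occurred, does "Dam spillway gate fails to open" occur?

Yes

Counterfactual: set "Position sensor offline" to occurred.
Hoist path down [AND]: Left manual crank is inoperative=not, #2 local panel stuck=occurs → not all inputs occur → does not occur.
Remote branch unavailable [OR]: B limit switch trips=not, Position sensor offline=occurs → at least one input occurs → occurs.
Control chain down [AND]: Brake is out=occurs, Remote link trips=not, Standby wire rope is inoperative=occurs → not all inputs occur → does not occur.
Power feed lost [AND]: C hoist motor failed=occurs, Control chain down=not → not all inputs occur → does not occur.
Dam spillway gate fails to open [OR]: Hoist path down=not, Remote branch unavailable=occurs, Power feed lost=not → at least one input occurs → occurs.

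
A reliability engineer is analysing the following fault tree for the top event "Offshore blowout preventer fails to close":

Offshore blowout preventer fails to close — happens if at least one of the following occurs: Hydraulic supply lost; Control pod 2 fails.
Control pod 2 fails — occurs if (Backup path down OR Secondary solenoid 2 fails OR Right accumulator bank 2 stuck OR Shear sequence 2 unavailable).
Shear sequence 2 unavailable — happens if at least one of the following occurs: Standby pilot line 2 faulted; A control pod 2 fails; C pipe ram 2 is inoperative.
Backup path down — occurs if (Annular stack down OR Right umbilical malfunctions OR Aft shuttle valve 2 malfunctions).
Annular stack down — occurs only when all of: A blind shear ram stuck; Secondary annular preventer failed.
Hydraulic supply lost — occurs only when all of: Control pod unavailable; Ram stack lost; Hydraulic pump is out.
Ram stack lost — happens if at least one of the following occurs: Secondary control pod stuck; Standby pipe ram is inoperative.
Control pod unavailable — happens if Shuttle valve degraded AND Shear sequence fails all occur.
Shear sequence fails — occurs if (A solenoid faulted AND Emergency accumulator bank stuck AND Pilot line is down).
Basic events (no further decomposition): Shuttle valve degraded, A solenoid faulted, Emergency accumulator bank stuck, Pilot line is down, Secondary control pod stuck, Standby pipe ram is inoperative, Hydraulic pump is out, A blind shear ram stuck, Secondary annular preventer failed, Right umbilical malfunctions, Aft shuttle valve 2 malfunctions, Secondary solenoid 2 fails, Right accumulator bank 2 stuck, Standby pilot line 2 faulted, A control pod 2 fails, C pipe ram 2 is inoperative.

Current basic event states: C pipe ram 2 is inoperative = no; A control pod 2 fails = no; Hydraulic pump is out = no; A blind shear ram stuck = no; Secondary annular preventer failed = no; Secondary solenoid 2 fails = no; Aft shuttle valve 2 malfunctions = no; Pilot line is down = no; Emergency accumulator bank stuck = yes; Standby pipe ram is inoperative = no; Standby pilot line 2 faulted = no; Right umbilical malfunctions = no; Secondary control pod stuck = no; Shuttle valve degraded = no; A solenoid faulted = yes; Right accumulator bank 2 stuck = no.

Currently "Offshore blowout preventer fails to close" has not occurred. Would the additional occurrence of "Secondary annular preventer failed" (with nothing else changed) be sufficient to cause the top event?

Counterfactual: set "Secondary annular preventer failed" to occurred.
Shear sequence fails [AND]: A solenoid faulted=occurs, Emergency accumulator bank stuck=occurs, Pilot line is down=not → not all inputs occur → does not occur.
Control pod unavailable [AND]: Shuttle valve degraded=not, Shear sequence fails=not → not all inputs occur → does not occur.
Ram stack lost [OR]: Secondary control pod stuck=not, Standby pipe ram is inoperative=not → no input occurs → does not occur.
Hydraulic supply lost [AND]: Control pod unavailable=not, Ram stack lost=not, Hydraulic pump is out=not → not all inputs occur → does not occur.
Annular stack down [AND]: A blind shear ram stuck=not, Secondary annular preventer failed=occurs → not all inputs occur → does not occur.
Backup path down [OR]: Annular stack down=not, Right umbilical malfunctions=not, Aft shuttle valve 2 malfunctions=not → no input occurs → does not occur.
Shear sequence 2 unavailable [OR]: Standby pilot line 2 faulted=not, A control pod 2 fails=not, C pipe ram 2 is inoperative=not → no input occurs → does not occur.
Control pod 2 fails [OR]: Backup path down=not, Secondary solenoid 2 fails=not, Right accumulator bank 2 stuck=not, Shear sequence 2 unavailable=not → no input occurs → does not occur.
Offshore blowout preventer fails to close [OR]: Hydraulic supply lost=not, Control pod 2 fails=not → no input occurs → does not occur.

No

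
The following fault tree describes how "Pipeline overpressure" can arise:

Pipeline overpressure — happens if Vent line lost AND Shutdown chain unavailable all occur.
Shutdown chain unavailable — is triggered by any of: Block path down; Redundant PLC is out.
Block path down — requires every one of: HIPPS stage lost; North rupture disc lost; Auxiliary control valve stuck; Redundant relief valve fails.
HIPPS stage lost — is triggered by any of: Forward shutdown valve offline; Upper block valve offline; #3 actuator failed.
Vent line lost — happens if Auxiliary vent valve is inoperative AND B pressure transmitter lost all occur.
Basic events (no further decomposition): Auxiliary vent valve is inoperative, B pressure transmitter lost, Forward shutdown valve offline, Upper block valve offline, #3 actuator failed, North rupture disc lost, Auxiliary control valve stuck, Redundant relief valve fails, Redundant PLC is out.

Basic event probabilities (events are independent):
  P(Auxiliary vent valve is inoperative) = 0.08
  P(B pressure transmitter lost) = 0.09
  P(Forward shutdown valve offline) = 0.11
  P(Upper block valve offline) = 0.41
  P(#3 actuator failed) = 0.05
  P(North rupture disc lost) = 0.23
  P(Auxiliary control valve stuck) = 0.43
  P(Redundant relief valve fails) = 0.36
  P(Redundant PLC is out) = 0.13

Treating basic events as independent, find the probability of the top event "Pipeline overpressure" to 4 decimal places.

P(Vent line lost) [AND] = 0.08 × 0.09 = 0.007200
P(HIPPS stage lost) [OR] = 1 − (1−0.11) × (1−0.41) × (1−0.05) = 0.501155
P(Block path down) [AND] = 0.501155 × 0.23 × 0.43 × 0.36 = 0.017843
P(Shutdown chain unavailable) [OR] = 1 − (1−0.017843) × (1−0.13) = 0.145523
P(Pipeline overpressure) [AND] = 0.007200 × 0.145523 = 0.001048
Rounded to 4 decimal places: P(Pipeline overpressure) ≈ 0.0010.

0.0010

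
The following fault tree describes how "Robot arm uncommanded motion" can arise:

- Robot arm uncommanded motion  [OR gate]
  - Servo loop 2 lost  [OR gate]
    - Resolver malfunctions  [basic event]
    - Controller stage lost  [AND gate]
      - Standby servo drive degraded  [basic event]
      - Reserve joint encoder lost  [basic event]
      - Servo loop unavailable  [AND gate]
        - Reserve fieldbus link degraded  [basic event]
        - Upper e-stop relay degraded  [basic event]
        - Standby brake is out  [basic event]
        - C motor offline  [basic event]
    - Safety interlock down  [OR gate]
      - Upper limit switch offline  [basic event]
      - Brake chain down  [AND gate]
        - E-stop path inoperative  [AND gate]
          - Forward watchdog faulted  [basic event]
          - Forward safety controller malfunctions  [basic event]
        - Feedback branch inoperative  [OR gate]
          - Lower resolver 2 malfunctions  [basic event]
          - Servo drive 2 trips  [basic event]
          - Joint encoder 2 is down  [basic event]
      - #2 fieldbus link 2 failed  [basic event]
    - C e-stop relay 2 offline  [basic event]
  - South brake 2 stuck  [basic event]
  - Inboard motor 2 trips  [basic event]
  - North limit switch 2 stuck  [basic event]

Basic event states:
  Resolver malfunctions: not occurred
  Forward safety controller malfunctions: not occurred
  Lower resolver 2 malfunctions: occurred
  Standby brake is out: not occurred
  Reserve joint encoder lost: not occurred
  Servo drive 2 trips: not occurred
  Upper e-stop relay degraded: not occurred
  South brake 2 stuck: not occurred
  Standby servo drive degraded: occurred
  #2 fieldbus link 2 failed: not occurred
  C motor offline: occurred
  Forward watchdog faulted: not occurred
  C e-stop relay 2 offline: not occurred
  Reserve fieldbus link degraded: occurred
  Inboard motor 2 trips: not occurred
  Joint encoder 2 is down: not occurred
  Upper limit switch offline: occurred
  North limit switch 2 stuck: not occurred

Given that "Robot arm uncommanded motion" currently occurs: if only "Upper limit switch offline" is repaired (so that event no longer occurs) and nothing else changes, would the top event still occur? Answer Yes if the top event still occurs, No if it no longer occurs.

No

Counterfactual: set "Upper limit switch offline" to not occurred.
Servo loop unavailable [AND]: Reserve fieldbus link degraded=occurs, Upper e-stop relay degraded=not, Standby brake is out=not, C motor offline=occurs → not all inputs occur → does not occur.
Controller stage lost [AND]: Standby servo drive degraded=occurs, Reserve joint encoder lost=not, Servo loop unavailable=not → not all inputs occur → does not occur.
E-stop path inoperative [AND]: Forward watchdog faulted=not, Forward safety controller malfunctions=not → not all inputs occur → does not occur.
Feedback branch inoperative [OR]: Lower resolver 2 malfunctions=occurs, Servo drive 2 trips=not, Joint encoder 2 is down=not → at least one input occurs → occurs.
Brake chain down [AND]: E-stop path inoperative=not, Feedback branch inoperative=occurs → not all inputs occur → does not occur.
Safety interlock down [OR]: Upper limit switch offline=not, Brake chain down=not, #2 fieldbus link 2 failed=not → no input occurs → does not occur.
Servo loop 2 lost [OR]: Resolver malfunctions=not, Controller stage lost=not, Safety interlock down=not, C e-stop relay 2 offline=not → no input occurs → does not occur.
Robot arm uncommanded motion [OR]: Servo loop 2 lost=not, South brake 2 stuck=not, Inboard motor 2 trips=not, North limit switch 2 stuck=not → no input occurs → does not occur.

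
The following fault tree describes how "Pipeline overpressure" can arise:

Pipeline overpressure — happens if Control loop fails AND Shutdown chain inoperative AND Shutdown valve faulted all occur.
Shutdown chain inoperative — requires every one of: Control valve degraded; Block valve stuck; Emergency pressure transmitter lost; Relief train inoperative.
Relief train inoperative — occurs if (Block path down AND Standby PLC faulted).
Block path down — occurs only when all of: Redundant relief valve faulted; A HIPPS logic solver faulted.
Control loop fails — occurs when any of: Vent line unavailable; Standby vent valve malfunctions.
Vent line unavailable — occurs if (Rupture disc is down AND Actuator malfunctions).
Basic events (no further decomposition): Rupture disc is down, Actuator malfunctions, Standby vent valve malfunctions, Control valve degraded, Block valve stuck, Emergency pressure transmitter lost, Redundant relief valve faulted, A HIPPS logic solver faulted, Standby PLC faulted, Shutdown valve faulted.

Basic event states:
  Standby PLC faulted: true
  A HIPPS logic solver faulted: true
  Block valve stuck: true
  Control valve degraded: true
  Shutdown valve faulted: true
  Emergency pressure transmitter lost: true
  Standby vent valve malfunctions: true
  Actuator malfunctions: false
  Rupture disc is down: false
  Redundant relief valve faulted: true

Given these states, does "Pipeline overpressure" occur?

Vent line unavailable [AND]: Rupture disc is down=not, Actuator malfunctions=not → not all inputs occur → does not occur.
Control loop fails [OR]: Vent line unavailable=not, Standby vent valve malfunctions=occurs → at least one input occurs → occurs.
Block path down [AND]: Redundant relief valve faulted=occurs, A HIPPS logic solver faulted=occurs → all inputs occur → occurs.
Relief train inoperative [AND]: Block path down=occurs, Standby PLC faulted=occurs → all inputs occur → occurs.
Shutdown chain inoperative [AND]: Control valve degraded=occurs, Block valve stuck=occurs, Emergency pressure transmitter lost=occurs, Relief train inoperative=occurs → all inputs occur → occurs.
Pipeline overpressure [AND]: Control loop fails=occurs, Shutdown chain inoperative=occurs, Shutdown valve faulted=occurs → all inputs occur → occurs.

Yes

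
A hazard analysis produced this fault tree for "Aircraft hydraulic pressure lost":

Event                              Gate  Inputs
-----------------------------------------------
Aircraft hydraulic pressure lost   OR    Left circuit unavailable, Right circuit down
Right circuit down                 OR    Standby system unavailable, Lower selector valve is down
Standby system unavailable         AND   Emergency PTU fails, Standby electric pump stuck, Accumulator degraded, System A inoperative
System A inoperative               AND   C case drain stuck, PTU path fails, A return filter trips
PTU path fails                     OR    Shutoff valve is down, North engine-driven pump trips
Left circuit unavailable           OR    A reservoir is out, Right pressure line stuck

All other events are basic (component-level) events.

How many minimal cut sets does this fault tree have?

Left circuit unavailable [OR]: union of children's cut sets → 2 cut set(s).
PTU path fails [OR]: union of children's cut sets → 2 cut set(s).
System A inoperative [AND]: one cut set from each child combined → 1 × 2 × 1 = 2 cut set(s).
Standby system unavailable [AND]: one cut set from each child combined → 1 × 1 × 1 × 2 = 2 cut set(s).
Right circuit down [OR]: union of children's cut sets → 3 cut set(s).
Aircraft hydraulic pressure lost [OR]: union of children's cut sets → 5 cut set(s).
Minimal cut sets: {A reservoir is out}; {Right pressure line stuck}; {A return filter trips, Accumulator degraded, C case drain stuck, Emergency PTU fails, Shutoff valve is down, Standby electric pump stuck}; {A return filter trips, Accumulator degraded, C case drain stuck, Emergency PTU fails, North engine-driven pump trips, Standby electric pump stuck}; {Lower selector valve is down}.

5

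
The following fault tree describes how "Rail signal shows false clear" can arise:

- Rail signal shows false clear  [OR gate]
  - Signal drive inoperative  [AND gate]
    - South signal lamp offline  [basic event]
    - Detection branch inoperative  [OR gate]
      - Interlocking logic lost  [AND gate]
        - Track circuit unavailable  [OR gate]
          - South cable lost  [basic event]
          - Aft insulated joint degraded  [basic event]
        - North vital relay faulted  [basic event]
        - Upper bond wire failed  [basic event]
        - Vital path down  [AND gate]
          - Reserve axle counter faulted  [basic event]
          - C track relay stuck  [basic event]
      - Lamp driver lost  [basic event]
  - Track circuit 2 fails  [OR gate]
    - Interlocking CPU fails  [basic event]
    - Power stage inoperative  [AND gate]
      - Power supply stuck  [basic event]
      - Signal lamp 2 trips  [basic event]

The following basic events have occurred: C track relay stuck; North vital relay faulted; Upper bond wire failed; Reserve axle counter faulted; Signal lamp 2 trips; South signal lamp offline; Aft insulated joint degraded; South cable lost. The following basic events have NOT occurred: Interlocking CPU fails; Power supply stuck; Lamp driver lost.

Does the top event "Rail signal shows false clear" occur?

Yes

Track circuit unavailable [OR]: South cable lost=occurs, Aft insulated joint degraded=occurs → at least one input occurs → occurs.
Vital path down [AND]: Reserve axle counter faulted=occurs, C track relay stuck=occurs → all inputs occur → occurs.
Interlocking logic lost [AND]: Track circuit unavailable=occurs, North vital relay faulted=occurs, Upper bond wire failed=occurs, Vital path down=occurs → all inputs occur → occurs.
Detection branch inoperative [OR]: Interlocking logic lost=occurs, Lamp driver lost=not → at least one input occurs → occurs.
Signal drive inoperative [AND]: South signal lamp offline=occurs, Detection branch inoperative=occurs → all inputs occur → occurs.
Power stage inoperative [AND]: Power supply stuck=not, Signal lamp 2 trips=occurs → not all inputs occur → does not occur.
Track circuit 2 fails [OR]: Interlocking CPU fails=not, Power stage inoperative=not → no input occurs → does not occur.
Rail signal shows false clear [OR]: Signal drive inoperative=occurs, Track circuit 2 fails=not → at least one input occurs → occurs.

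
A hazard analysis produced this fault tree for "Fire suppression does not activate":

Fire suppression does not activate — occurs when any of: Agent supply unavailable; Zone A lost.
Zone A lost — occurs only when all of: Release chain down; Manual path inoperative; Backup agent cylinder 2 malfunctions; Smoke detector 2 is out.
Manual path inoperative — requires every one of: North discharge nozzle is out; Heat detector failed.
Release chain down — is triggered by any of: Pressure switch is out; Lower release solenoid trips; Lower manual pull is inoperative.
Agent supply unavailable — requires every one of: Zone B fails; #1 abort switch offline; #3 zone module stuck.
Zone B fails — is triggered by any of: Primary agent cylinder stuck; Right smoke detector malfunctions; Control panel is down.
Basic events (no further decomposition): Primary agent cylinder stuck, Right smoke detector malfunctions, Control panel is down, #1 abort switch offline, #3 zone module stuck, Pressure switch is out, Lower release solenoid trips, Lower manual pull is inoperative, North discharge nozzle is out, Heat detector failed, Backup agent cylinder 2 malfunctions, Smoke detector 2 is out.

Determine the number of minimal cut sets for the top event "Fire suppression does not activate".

6

Zone B fails [OR]: union of children's cut sets → 3 cut set(s).
Agent supply unavailable [AND]: one cut set from each child combined → 3 × 1 × 1 = 3 cut set(s).
Release chain down [OR]: union of children's cut sets → 3 cut set(s).
Manual path inoperative [AND]: one cut set from each child combined → 1 × 1 = 1 cut set(s).
Zone A lost [AND]: one cut set from each child combined → 3 × 1 × 1 × 1 = 3 cut set(s).
Fire suppression does not activate [OR]: union of children's cut sets → 6 cut set(s).
Minimal cut sets: {#1 abort switch offline, #3 zone module stuck, Primary agent cylinder stuck}; {#1 abort switch offline, #3 zone module stuck, Right smoke detector malfunctions}; {#1 abort switch offline, #3 zone module stuck, Control panel is down}; {Backup agent cylinder 2 malfunctions, Heat detector failed, North discharge nozzle is out, Pressure switch is out, Smoke detector 2 is out}; {Backup agent cylinder 2 malfunctions, Heat detector failed, Lower release solenoid trips, North discharge nozzle is out, Smoke detector 2 is out}; {Backup agent cylinder 2 malfunctions, Heat detector failed, Lower manual pull is inoperative, North discharge nozzle is out, Smoke detector 2 is out}.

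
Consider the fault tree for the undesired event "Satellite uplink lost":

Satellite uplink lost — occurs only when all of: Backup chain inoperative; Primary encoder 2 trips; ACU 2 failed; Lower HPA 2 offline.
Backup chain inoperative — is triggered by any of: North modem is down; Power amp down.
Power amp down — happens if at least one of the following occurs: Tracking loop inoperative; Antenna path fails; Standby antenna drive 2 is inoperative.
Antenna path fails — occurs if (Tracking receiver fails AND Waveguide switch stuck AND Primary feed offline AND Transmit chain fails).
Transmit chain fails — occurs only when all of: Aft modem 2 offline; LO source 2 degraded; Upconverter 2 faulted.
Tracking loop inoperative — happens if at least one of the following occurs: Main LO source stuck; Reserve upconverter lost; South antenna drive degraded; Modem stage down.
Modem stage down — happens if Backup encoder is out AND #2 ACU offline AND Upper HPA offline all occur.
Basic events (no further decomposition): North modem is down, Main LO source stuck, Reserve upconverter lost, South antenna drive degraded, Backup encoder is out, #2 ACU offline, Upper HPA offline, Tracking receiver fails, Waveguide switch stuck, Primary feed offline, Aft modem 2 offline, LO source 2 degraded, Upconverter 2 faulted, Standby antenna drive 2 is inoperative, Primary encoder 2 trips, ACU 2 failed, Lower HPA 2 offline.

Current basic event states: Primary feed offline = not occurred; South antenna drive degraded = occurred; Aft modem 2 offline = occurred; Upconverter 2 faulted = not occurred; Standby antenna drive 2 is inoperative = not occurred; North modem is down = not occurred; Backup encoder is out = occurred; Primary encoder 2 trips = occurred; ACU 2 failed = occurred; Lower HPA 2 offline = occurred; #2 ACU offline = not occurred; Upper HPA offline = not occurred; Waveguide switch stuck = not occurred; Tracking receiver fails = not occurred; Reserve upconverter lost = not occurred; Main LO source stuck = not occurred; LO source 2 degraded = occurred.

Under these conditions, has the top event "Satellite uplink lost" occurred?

Yes

Modem stage down [AND]: Backup encoder is out=occurs, #2 ACU offline=not, Upper HPA offline=not → not all inputs occur → does not occur.
Tracking loop inoperative [OR]: Main LO source stuck=not, Reserve upconverter lost=not, South antenna drive degraded=occurs, Modem stage down=not → at least one input occurs → occurs.
Transmit chain fails [AND]: Aft modem 2 offline=occurs, LO source 2 degraded=occurs, Upconverter 2 faulted=not → not all inputs occur → does not occur.
Antenna path fails [AND]: Tracking receiver fails=not, Waveguide switch stuck=not, Primary feed offline=not, Transmit chain fails=not → not all inputs occur → does not occur.
Power amp down [OR]: Tracking loop inoperative=occurs, Antenna path fails=not, Standby antenna drive 2 is inoperative=not → at least one input occurs → occurs.
Backup chain inoperative [OR]: North modem is down=not, Power amp down=occurs → at least one input occurs → occurs.
Satellite uplink lost [AND]: Backup chain inoperative=occurs, Primary encoder 2 trips=occurs, ACU 2 failed=occurs, Lower HPA 2 offline=occurs → all inputs occur → occurs.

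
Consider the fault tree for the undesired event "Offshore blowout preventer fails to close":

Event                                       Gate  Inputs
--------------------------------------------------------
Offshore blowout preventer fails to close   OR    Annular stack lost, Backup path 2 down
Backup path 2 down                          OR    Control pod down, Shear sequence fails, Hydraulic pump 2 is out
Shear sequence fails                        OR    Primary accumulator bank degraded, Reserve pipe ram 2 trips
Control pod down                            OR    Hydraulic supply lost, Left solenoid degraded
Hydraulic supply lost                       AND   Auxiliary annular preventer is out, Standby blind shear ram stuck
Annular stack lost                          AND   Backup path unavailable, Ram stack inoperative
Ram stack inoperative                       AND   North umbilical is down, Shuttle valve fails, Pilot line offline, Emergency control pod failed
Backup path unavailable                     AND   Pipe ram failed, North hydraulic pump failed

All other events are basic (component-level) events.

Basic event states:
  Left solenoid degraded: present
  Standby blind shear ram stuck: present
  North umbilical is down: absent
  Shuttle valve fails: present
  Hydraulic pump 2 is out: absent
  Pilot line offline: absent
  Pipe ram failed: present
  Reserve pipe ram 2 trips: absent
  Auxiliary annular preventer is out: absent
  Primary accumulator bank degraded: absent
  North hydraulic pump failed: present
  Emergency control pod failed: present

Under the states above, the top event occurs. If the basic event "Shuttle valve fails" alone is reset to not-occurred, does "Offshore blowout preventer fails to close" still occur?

Yes

Counterfactual: set "Shuttle valve fails" to not occurred.
Backup path unavailable [AND]: Pipe ram failed=occurs, North hydraulic pump failed=occurs → all inputs occur → occurs.
Ram stack inoperative [AND]: North umbilical is down=not, Shuttle valve fails=not, Pilot line offline=not, Emergency control pod failed=occurs → not all inputs occur → does not occur.
Annular stack lost [AND]: Backup path unavailable=occurs, Ram stack inoperative=not → not all inputs occur → does not occur.
Hydraulic supply lost [AND]: Auxiliary annular preventer is out=not, Standby blind shear ram stuck=occurs → not all inputs occur → does not occur.
Control pod down [OR]: Hydraulic supply lost=not, Left solenoid degraded=occurs → at least one input occurs → occurs.
Shear sequence fails [OR]: Primary accumulator bank degraded=not, Reserve pipe ram 2 trips=not → no input occurs → does not occur.
Backup path 2 down [OR]: Control pod down=occurs, Shear sequence fails=not, Hydraulic pump 2 is out=not → at least one input occurs → occurs.
Offshore blowout preventer fails to close [OR]: Annular stack lost=not, Backup path 2 down=occurs → at least one input occurs → occurs.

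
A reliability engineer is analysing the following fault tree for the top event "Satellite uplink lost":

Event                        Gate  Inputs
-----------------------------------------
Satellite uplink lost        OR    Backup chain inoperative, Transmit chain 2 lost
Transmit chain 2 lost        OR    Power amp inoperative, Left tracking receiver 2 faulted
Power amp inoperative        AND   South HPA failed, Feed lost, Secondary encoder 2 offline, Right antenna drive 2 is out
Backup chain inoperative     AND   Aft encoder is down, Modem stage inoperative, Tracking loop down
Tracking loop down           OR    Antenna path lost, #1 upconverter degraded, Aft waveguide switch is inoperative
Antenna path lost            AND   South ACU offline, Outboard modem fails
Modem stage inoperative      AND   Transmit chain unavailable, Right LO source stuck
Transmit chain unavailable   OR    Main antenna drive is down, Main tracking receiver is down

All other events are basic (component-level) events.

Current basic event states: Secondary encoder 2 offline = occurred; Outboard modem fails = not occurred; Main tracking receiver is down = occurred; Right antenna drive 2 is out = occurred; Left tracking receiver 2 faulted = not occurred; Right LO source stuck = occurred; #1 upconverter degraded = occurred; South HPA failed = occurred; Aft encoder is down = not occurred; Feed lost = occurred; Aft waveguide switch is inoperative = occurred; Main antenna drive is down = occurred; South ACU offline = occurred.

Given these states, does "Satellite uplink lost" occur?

Transmit chain unavailable [OR]: Main antenna drive is down=occurs, Main tracking receiver is down=occurs → at least one input occurs → occurs.
Modem stage inoperative [AND]: Transmit chain unavailable=occurs, Right LO source stuck=occurs → all inputs occur → occurs.
Antenna path lost [AND]: South ACU offline=occurs, Outboard modem fails=not → not all inputs occur → does not occur.
Tracking loop down [OR]: Antenna path lost=not, #1 upconverter degraded=occurs, Aft waveguide switch is inoperative=occurs → at least one input occurs → occurs.
Backup chain inoperative [AND]: Aft encoder is down=not, Modem stage inoperative=occurs, Tracking loop down=occurs → not all inputs occur → does not occur.
Power amp inoperative [AND]: South HPA failed=occurs, Feed lost=occurs, Secondary encoder 2 offline=occurs, Right antenna drive 2 is out=occurs → all inputs occur → occurs.
Transmit chain 2 lost [OR]: Power amp inoperative=occurs, Left tracking receiver 2 faulted=not → at least one input occurs → occurs.
Satellite uplink lost [OR]: Backup chain inoperative=not, Transmit chain 2 lost=occurs → at least one input occurs → occurs.

Yes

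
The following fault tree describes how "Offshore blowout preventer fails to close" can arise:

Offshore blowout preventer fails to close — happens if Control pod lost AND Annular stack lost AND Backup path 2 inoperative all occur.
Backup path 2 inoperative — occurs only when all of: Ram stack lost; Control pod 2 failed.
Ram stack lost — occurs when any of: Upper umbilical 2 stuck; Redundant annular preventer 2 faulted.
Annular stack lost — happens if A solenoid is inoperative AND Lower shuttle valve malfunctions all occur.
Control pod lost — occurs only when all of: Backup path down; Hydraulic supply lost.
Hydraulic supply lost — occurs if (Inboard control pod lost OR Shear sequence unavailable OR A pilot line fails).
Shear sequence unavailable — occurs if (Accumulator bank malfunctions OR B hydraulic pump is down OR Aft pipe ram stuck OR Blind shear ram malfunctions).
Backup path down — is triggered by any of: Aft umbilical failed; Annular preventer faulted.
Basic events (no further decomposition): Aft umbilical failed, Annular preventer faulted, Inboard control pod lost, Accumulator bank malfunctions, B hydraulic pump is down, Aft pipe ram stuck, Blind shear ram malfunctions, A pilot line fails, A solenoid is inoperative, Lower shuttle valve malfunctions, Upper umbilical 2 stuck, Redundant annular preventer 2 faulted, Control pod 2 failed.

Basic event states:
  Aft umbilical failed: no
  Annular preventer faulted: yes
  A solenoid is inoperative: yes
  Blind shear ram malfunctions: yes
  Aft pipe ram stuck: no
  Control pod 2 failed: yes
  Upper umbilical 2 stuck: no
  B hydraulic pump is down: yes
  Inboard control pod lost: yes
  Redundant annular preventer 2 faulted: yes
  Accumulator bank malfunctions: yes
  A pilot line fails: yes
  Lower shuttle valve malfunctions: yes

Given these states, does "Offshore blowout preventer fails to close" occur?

Backup path down [OR]: Aft umbilical failed=not, Annular preventer faulted=occurs → at least one input occurs → occurs.
Shear sequence unavailable [OR]: Accumulator bank malfunctions=occurs, B hydraulic pump is down=occurs, Aft pipe ram stuck=not, Blind shear ram malfunctions=occurs → at least one input occurs → occurs.
Hydraulic supply lost [OR]: Inboard control pod lost=occurs, Shear sequence unavailable=occurs, A pilot line fails=occurs → at least one input occurs → occurs.
Control pod lost [AND]: Backup path down=occurs, Hydraulic supply lost=occurs → all inputs occur → occurs.
Annular stack lost [AND]: A solenoid is inoperative=occurs, Lower shuttle valve malfunctions=occurs → all inputs occur → occurs.
Ram stack lost [OR]: Upper umbilical 2 stuck=not, Redundant annular preventer 2 faulted=occurs → at least one input occurs → occurs.
Backup path 2 inoperative [AND]: Ram stack lost=occurs, Control pod 2 failed=occurs → all inputs occur → occurs.
Offshore blowout preventer fails to close [AND]: Control pod lost=occurs, Annular stack lost=occurs, Backup path 2 inoperative=occurs → all inputs occur → occurs.

Yes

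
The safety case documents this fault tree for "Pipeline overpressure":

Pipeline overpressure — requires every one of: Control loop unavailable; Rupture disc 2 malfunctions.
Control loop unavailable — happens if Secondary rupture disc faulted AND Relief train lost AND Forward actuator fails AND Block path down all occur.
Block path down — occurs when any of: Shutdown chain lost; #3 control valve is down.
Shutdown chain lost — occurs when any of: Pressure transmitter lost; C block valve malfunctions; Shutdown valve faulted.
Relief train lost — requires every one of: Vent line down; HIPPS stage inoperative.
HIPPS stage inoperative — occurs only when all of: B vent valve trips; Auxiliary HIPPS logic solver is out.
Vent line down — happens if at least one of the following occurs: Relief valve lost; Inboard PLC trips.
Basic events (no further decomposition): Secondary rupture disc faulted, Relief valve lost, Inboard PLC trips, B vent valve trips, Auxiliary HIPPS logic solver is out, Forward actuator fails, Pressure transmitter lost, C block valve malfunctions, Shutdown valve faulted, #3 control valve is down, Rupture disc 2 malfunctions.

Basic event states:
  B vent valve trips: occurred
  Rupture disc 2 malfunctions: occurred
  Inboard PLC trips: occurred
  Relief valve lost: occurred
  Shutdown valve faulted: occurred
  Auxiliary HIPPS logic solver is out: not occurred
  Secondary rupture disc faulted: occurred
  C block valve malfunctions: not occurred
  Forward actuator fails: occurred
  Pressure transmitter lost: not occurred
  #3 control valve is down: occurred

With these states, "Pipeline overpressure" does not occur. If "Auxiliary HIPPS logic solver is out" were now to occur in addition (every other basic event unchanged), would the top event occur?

Counterfactual: set "Auxiliary HIPPS logic solver is out" to occurred.
Vent line down [OR]: Relief valve lost=occurs, Inboard PLC trips=occurs → at least one input occurs → occurs.
HIPPS stage inoperative [AND]: B vent valve trips=occurs, Auxiliary HIPPS logic solver is out=occurs → all inputs occur → occurs.
Relief train lost [AND]: Vent line down=occurs, HIPPS stage inoperative=occurs → all inputs occur → occurs.
Shutdown chain lost [OR]: Pressure transmitter lost=not, C block valve malfunctions=not, Shutdown valve faulted=occurs → at least one input occurs → occurs.
Block path down [OR]: Shutdown chain lost=occurs, #3 control valve is down=occurs → at least one input occurs → occurs.
Control loop unavailable [AND]: Secondary rupture disc faulted=occurs, Relief train lost=occurs, Forward actuator fails=occurs, Block path down=occurs → all inputs occur → occurs.
Pipeline overpressure [AND]: Control loop unavailable=occurs, Rupture disc 2 malfunctions=occurs → all inputs occur → occurs.

Yes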